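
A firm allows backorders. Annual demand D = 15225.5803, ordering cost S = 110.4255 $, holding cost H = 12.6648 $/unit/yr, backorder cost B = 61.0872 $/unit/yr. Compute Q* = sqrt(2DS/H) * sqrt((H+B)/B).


sqrt(2DS/H) = 515.2731
sqrt((H+B)/B) = 1.0988
Q* = 515.2731 * 1.0988 = 566.1731

566.1731 units


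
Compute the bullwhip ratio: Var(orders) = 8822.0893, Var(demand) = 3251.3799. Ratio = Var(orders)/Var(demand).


BW = 8822.0893 / 3251.3799 = 2.7133

2.7133


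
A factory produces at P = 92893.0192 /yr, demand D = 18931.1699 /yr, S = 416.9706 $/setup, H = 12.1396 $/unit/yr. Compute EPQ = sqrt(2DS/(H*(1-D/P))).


1 - D/P = 1 - 0.2038 = 0.7962
H*(1-D/P) = 9.6656
2DS = 15787482.5438
EPQ = sqrt(1633367.1746) = 1278.0325

1278.0325 units


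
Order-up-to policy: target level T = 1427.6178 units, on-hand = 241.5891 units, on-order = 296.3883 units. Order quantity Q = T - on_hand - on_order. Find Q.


Inventory position = OH + OO = 241.5891 + 296.3883 = 537.9774
Q = 1427.6178 - 537.9774 = 889.6404

889.6404 units


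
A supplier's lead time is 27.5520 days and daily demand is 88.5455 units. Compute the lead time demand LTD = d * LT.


LTD = 88.5455 * 27.5520 = 2439.6056

2439.6056 units


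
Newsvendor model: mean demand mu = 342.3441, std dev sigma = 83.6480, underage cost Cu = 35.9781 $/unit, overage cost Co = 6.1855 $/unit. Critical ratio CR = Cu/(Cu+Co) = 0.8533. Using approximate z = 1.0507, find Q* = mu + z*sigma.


CR = Cu/(Cu+Co) = 35.9781/(35.9781+6.1855) = 0.8533
z = 1.0507
Q* = 342.3441 + 1.0507 * 83.6480 = 430.2331

430.2331 units


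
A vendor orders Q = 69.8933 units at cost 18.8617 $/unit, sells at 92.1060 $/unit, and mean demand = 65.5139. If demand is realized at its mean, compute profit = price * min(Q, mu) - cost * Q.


Sales at mu = min(69.8933, 65.5139) = 65.5139
Revenue = 92.1060 * 65.5139 = 6034.2233
Total cost = 18.8617 * 69.8933 = 1318.3065
Profit = 6034.2233 - 1318.3065 = 4715.9168

4715.9168 $


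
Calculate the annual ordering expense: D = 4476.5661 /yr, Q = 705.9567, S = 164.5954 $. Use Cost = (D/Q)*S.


Number of orders = D/Q = 6.3411
Cost = 6.3411 * 164.5954 = 1043.7215

1043.7215 $/yr


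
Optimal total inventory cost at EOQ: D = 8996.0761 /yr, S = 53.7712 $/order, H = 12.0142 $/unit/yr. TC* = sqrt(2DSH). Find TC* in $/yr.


2*D*S*H = 11623253.2990
TC* = sqrt(11623253.2990) = 3409.2893

3409.2893 $/yr


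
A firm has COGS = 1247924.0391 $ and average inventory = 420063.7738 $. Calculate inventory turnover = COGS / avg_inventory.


Turnover = 1247924.0391 / 420063.7738 = 2.9708

2.9708


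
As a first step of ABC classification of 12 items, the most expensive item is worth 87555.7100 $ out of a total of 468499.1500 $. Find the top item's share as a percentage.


Top item = 87555.7100
Total = 468499.1500
Percentage = 87555.7100 / 468499.1500 * 100 = 18.6886

18.6886%


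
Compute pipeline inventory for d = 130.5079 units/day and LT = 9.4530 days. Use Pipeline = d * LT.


Pipeline = 130.5079 * 9.4530 = 1233.6912

1233.6912 units


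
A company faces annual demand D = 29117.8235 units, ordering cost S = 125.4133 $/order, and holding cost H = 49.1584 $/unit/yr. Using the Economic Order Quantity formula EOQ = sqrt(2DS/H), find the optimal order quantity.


2*D*S = 2 * 29117.8235 * 125.4133 = 7303524.6679
2*D*S/H = 148571.2445
EOQ = sqrt(148571.2445) = 385.4494

385.4494 units


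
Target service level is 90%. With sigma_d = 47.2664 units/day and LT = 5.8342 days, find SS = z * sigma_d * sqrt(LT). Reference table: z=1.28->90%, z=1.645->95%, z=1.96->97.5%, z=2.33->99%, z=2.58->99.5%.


From the table, SL = 90% corresponds to z = 1.28
sqrt(LT) = sqrt(5.8342) = 2.4154
SS = 1.28 * 47.2664 * 2.4154 = 146.1346

146.1346 units


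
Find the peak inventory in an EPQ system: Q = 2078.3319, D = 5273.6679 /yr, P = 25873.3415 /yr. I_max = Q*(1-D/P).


D/P = 0.2038
1 - D/P = 0.7962
I_max = 2078.3319 * 0.7962 = 1654.7132

1654.7132 units


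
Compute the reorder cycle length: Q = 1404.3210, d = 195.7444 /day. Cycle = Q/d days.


Cycle = 1404.3210 / 195.7444 = 7.1743

7.1743 days


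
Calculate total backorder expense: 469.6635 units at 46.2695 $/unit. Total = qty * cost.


Total = 469.6635 * 46.2695 = 21731.0953

21731.0953 $


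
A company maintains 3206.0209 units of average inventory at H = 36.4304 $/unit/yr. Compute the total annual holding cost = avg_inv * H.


Cost = 3206.0209 * 36.4304 = 116796.6238

116796.6238 $/yr


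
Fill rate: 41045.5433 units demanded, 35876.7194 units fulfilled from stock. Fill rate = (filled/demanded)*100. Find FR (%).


FR = 35876.7194 / 41045.5433 * 100 = 87.4071

87.4071%


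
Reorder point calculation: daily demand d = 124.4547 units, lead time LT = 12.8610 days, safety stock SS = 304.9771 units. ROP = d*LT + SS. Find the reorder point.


d*LT = 124.4547 * 12.8610 = 1600.6119
ROP = 1600.6119 + 304.9771 = 1905.5890

1905.5890 units


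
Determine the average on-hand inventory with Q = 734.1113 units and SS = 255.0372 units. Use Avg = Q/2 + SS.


Q/2 = 367.0557
Avg = 367.0557 + 255.0372 = 622.0928

622.0928 units


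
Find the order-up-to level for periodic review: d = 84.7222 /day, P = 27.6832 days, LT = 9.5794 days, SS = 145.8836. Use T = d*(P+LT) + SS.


P + LT = 37.2626
d*(P+LT) = 84.7222 * 37.2626 = 3156.9694
T = 3156.9694 + 145.8836 = 3302.8530

3302.8530 units


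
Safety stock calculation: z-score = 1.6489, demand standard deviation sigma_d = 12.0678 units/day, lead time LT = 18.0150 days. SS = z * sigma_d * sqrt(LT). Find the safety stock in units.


sqrt(LT) = sqrt(18.0150) = 4.2444
SS = 1.6489 * 12.0678 * 4.2444 = 84.4578

84.4578 units


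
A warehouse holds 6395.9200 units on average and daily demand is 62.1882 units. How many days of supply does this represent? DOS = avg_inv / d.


DOS = 6395.9200 / 62.1882 = 102.8478

102.8478 days


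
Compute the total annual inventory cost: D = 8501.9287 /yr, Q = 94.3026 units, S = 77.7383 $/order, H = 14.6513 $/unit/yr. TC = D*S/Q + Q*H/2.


Ordering cost = D*S/Q = 7008.5606
Holding cost = Q*H/2 = 690.8278
TC = 7008.5606 + 690.8278 = 7699.3884

7699.3884 $/yr


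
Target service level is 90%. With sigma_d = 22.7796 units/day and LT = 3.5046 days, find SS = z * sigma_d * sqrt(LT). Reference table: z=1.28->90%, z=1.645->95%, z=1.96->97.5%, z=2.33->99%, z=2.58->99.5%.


From the table, SL = 90% corresponds to z = 1.28
sqrt(LT) = sqrt(3.5046) = 1.8721
SS = 1.28 * 22.7796 * 1.8721 = 54.5852

54.5852 units


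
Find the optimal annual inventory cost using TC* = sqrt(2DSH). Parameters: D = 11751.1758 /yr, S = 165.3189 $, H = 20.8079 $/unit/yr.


2*D*S*H = 80846659.1347
TC* = sqrt(80846659.1347) = 8991.4770

8991.4770 $/yr


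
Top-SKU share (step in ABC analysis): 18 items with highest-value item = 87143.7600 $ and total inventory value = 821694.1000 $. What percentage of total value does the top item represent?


Top item = 87143.7600
Total = 821694.1000
Percentage = 87143.7600 / 821694.1000 * 100 = 10.6054

10.6054%


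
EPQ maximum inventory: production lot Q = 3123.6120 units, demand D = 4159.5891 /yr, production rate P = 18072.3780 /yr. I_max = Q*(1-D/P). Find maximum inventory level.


D/P = 0.2302
1 - D/P = 0.7698
I_max = 3123.6120 * 0.7698 = 2404.6727

2404.6727 units


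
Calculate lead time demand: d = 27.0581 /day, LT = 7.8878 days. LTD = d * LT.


LTD = 27.0581 * 7.8878 = 213.4289

213.4289 units


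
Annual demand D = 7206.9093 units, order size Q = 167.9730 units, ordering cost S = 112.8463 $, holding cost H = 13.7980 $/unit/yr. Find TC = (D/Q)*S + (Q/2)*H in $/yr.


Ordering cost = D*S/Q = 4841.6891
Holding cost = Q*H/2 = 1158.8457
TC = 4841.6891 + 1158.8457 = 6000.5349

6000.5349 $/yr


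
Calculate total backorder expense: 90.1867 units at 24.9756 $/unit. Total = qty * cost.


Total = 90.1867 * 24.9756 = 2252.4669

2252.4669 $


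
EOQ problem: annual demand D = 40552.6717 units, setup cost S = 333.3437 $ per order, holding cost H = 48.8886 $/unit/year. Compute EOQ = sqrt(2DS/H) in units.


2*D*S = 2 * 40552.6717 * 333.3437 = 27035955.2587
2*D*S/H = 553011.4435
EOQ = sqrt(553011.4435) = 743.6474

743.6474 units


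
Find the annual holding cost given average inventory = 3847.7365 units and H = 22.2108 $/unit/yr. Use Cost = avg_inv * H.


Cost = 3847.7365 * 22.2108 = 85461.3059

85461.3059 $/yr


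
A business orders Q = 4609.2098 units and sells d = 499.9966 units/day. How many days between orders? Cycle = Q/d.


Cycle = 4609.2098 / 499.9966 = 9.2185

9.2185 days


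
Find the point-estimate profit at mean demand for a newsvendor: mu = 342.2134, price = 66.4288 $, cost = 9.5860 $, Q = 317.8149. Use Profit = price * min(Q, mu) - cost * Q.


Sales at mu = min(317.8149, 342.2134) = 317.8149
Revenue = 66.4288 * 317.8149 = 21112.0624
Total cost = 9.5860 * 317.8149 = 3046.5736
Profit = 21112.0624 - 3046.5736 = 18065.4888

18065.4888 $


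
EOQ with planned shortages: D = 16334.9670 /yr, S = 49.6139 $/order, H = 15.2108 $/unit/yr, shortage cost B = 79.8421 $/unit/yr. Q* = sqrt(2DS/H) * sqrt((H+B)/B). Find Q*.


sqrt(2DS/H) = 326.4373
sqrt((H+B)/B) = 1.0911
Q* = 326.4373 * 1.0911 = 356.1775

356.1775 units


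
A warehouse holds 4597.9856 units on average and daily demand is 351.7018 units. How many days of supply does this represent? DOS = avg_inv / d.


DOS = 4597.9856 / 351.7018 = 13.0735

13.0735 days


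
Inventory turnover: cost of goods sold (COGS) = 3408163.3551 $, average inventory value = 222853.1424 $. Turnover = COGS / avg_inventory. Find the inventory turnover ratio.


Turnover = 3408163.3551 / 222853.1424 = 15.2933

15.2933


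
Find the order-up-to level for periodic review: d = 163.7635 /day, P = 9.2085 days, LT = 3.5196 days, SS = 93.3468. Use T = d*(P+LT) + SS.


P + LT = 12.7281
d*(P+LT) = 163.7635 * 12.7281 = 2084.3982
T = 2084.3982 + 93.3468 = 2177.7450

2177.7450 units


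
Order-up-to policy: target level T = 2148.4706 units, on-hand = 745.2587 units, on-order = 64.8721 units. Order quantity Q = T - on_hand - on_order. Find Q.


Inventory position = OH + OO = 745.2587 + 64.8721 = 810.1308
Q = 2148.4706 - 810.1308 = 1338.3398

1338.3398 units


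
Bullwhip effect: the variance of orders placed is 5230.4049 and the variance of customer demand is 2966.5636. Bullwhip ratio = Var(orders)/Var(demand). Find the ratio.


BW = 5230.4049 / 2966.5636 = 1.7631

1.7631


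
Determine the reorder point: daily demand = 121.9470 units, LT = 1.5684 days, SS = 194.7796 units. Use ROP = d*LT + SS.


d*LT = 121.9470 * 1.5684 = 191.2617
ROP = 191.2617 + 194.7796 = 386.0413

386.0413 units


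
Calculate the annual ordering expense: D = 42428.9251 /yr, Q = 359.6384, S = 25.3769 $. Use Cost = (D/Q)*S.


Number of orders = D/Q = 117.9766
Cost = 117.9766 * 25.3769 = 2993.8810

2993.8810 $/yr


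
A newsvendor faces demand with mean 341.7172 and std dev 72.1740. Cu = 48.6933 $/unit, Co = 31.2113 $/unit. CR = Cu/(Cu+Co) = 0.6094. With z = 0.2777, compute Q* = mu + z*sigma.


CR = Cu/(Cu+Co) = 48.6933/(48.6933+31.2113) = 0.6094
z = 0.2777
Q* = 341.7172 + 0.2777 * 72.1740 = 361.7599

361.7599 units


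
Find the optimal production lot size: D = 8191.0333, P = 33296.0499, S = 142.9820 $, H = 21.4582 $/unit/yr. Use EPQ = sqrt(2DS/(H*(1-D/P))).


1 - D/P = 1 - 0.2460 = 0.7540
H*(1-D/P) = 16.1794
2DS = 2342340.6466
EPQ = sqrt(144773.4643) = 380.4911

380.4911 units


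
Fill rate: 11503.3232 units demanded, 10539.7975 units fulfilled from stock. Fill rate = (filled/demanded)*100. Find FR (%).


FR = 10539.7975 / 11503.3232 * 100 = 91.6239

91.6239%


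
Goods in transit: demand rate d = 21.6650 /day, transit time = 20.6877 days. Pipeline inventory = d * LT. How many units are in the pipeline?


Pipeline = 21.6650 * 20.6877 = 448.1990

448.1990 units


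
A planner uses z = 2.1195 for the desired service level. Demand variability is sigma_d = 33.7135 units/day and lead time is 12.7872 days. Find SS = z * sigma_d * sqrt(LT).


sqrt(LT) = sqrt(12.7872) = 3.5759
SS = 2.1195 * 33.7135 * 3.5759 = 255.5201

255.5201 units


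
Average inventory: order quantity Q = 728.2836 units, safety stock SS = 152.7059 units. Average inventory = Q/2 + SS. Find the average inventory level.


Q/2 = 364.1418
Avg = 364.1418 + 152.7059 = 516.8477

516.8477 units


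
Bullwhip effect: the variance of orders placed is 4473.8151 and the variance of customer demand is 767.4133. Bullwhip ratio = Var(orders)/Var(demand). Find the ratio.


BW = 4473.8151 / 767.4133 = 5.8297

5.8297


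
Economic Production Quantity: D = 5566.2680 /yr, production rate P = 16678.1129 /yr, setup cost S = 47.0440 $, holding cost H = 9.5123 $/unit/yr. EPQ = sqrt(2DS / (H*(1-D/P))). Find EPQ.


1 - D/P = 1 - 0.3337 = 0.6663
H*(1-D/P) = 6.3376
2DS = 523719.0236
EPQ = sqrt(82636.8110) = 287.4662

287.4662 units


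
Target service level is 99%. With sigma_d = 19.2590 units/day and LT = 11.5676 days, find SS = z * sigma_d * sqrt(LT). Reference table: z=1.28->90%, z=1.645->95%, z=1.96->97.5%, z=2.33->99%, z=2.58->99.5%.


From the table, SL = 99% corresponds to z = 2.33
sqrt(LT) = sqrt(11.5676) = 3.4011
SS = 2.33 * 19.2590 * 3.4011 = 152.6199

152.6199 units


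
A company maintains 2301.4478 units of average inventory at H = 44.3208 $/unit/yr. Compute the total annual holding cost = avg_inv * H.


Cost = 2301.4478 * 44.3208 = 102002.0077

102002.0077 $/yr


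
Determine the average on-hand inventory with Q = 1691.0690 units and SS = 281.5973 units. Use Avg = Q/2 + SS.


Q/2 = 845.5345
Avg = 845.5345 + 281.5973 = 1127.1318

1127.1318 units


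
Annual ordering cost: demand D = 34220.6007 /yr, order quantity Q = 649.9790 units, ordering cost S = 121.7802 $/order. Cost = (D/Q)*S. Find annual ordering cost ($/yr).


Number of orders = D/Q = 52.6488
Cost = 52.6488 * 121.7802 = 6411.5788

6411.5788 $/yr


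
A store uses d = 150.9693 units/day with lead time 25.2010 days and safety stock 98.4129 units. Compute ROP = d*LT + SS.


d*LT = 150.9693 * 25.2010 = 3804.5773
ROP = 3804.5773 + 98.4129 = 3902.9902

3902.9902 units


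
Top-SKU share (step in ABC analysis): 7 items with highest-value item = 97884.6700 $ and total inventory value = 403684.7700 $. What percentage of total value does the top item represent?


Top item = 97884.6700
Total = 403684.7700
Percentage = 97884.6700 / 403684.7700 * 100 = 24.2478

24.2478%


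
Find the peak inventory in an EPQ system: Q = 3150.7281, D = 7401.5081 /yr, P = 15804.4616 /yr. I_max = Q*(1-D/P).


D/P = 0.4683
1 - D/P = 0.5317
I_max = 3150.7281 * 0.5317 = 1675.1866

1675.1866 units


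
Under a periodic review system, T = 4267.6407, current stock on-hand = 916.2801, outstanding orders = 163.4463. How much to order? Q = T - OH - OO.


Inventory position = OH + OO = 916.2801 + 163.4463 = 1079.7264
Q = 4267.6407 - 1079.7264 = 3187.9143

3187.9143 units


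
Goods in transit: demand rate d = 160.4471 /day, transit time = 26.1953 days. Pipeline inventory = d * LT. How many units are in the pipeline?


Pipeline = 160.4471 * 26.1953 = 4202.9599

4202.9599 units


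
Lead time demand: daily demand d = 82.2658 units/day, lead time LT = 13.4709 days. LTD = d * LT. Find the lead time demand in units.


LTD = 82.2658 * 13.4709 = 1108.1944

1108.1944 units


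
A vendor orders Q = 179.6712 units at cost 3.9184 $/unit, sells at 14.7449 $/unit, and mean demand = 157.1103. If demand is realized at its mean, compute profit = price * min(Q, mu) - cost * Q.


Sales at mu = min(179.6712, 157.1103) = 157.1103
Revenue = 14.7449 * 157.1103 = 2316.5757
Total cost = 3.9184 * 179.6712 = 704.0236
Profit = 2316.5757 - 704.0236 = 1612.5520

1612.5520 $


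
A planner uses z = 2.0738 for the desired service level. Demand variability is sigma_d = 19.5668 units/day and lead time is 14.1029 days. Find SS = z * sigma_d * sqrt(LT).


sqrt(LT) = sqrt(14.1029) = 3.7554
SS = 2.0738 * 19.5668 * 3.7554 = 152.3845

152.3845 units


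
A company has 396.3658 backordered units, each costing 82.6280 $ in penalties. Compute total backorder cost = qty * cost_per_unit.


Total = 396.3658 * 82.6280 = 32750.9133

32750.9133 $


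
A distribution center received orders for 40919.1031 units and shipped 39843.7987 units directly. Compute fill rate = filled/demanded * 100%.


FR = 39843.7987 / 40919.1031 * 100 = 97.3721

97.3721%


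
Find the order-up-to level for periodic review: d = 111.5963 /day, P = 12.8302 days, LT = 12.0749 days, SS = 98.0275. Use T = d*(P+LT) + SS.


P + LT = 24.9051
d*(P+LT) = 111.5963 * 24.9051 = 2779.3170
T = 2779.3170 + 98.0275 = 2877.3445

2877.3445 units


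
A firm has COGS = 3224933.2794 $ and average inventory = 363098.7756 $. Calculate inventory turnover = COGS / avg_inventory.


Turnover = 3224933.2794 / 363098.7756 = 8.8817

8.8817


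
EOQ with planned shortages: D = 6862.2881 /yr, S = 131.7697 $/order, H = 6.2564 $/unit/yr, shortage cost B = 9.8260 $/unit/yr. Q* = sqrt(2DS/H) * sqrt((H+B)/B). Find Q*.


sqrt(2DS/H) = 537.6442
sqrt((H+B)/B) = 1.2793
Q* = 537.6442 * 1.2793 = 687.8315

687.8315 units


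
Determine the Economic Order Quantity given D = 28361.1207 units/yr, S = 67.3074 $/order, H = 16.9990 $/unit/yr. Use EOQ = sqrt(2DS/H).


2*D*S = 2 * 28361.1207 * 67.3074 = 3817826.5908
2*D*S/H = 224591.2460
EOQ = sqrt(224591.2460) = 473.9106

473.9106 units


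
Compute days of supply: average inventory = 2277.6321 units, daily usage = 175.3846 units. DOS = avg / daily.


DOS = 2277.6321 / 175.3846 = 12.9865

12.9865 days


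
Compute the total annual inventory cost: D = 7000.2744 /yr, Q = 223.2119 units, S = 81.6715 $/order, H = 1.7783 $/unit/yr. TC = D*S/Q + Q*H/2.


Ordering cost = D*S/Q = 2561.3460
Holding cost = Q*H/2 = 198.4689
TC = 2561.3460 + 198.4689 = 2759.8149

2759.8149 $/yr


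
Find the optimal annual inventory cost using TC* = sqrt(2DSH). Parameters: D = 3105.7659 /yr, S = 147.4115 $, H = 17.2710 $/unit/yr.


2*D*S*H = 15814212.2195
TC* = sqrt(15814212.2195) = 3976.7087

3976.7087 $/yr


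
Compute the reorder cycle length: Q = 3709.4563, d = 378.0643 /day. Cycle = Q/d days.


Cycle = 3709.4563 / 378.0643 = 9.8117

9.8117 days


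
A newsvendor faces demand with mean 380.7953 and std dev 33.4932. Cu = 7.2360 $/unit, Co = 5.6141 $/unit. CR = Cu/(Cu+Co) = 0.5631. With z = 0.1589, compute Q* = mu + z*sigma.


CR = Cu/(Cu+Co) = 7.2360/(7.2360+5.6141) = 0.5631
z = 0.1589
Q* = 380.7953 + 0.1589 * 33.4932 = 386.1174

386.1174 units


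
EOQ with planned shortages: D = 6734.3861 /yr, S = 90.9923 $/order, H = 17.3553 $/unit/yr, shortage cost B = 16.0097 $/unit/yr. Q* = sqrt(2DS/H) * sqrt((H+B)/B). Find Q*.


sqrt(2DS/H) = 265.7359
sqrt((H+B)/B) = 1.4436
Q* = 265.7359 * 1.4436 = 383.6226

383.6226 units


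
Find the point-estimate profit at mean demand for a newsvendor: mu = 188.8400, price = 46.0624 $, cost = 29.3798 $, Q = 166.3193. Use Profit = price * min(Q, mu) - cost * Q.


Sales at mu = min(166.3193, 188.8400) = 166.3193
Revenue = 46.0624 * 166.3193 = 7661.0661
Total cost = 29.3798 * 166.3193 = 4886.4278
Profit = 7661.0661 - 4886.4278 = 2774.6384

2774.6384 $


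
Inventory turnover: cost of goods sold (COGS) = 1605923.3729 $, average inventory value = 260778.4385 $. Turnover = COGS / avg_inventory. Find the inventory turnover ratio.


Turnover = 1605923.3729 / 260778.4385 = 6.1582

6.1582


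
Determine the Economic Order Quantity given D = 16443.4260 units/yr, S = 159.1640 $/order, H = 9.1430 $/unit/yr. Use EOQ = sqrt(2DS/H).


2*D*S = 2 * 16443.4260 * 159.1640 = 5234402.9117
2*D*S/H = 572503.8731
EOQ = sqrt(572503.8731) = 756.6399

756.6399 units


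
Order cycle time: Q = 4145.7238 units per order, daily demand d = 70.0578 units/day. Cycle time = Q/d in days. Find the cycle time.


Cycle = 4145.7238 / 70.0578 = 59.1758

59.1758 days


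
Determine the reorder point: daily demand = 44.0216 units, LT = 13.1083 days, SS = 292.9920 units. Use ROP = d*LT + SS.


d*LT = 44.0216 * 13.1083 = 577.0483
ROP = 577.0483 + 292.9920 = 870.0403

870.0403 units


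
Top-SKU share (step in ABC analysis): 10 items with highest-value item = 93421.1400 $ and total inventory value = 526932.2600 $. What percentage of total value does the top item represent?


Top item = 93421.1400
Total = 526932.2600
Percentage = 93421.1400 / 526932.2600 * 100 = 17.7293

17.7293%


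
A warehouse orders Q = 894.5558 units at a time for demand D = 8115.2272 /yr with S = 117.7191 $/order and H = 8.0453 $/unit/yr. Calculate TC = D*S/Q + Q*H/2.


Ordering cost = D*S/Q = 1067.9236
Holding cost = Q*H/2 = 3598.4849
TC = 1067.9236 + 3598.4849 = 4666.4085

4666.4085 $/yr


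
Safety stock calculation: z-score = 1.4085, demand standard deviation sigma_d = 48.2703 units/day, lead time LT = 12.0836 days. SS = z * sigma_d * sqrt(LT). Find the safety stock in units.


sqrt(LT) = sqrt(12.0836) = 3.4761
SS = 1.4085 * 48.2703 * 3.4761 = 236.3388

236.3388 units


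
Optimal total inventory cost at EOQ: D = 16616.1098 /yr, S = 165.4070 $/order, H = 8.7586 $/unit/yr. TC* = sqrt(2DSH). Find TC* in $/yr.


2*D*S*H = 48144638.1286
TC* = sqrt(48144638.1286) = 6938.6337

6938.6337 $/yr


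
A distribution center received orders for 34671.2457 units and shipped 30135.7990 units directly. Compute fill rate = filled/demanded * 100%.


FR = 30135.7990 / 34671.2457 * 100 = 86.9187

86.9187%


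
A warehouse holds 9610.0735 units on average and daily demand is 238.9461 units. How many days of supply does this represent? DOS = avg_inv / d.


DOS = 9610.0735 / 238.9461 = 40.2186

40.2186 days


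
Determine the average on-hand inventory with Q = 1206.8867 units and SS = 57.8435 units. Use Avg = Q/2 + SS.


Q/2 = 603.4434
Avg = 603.4434 + 57.8435 = 661.2868

661.2868 units


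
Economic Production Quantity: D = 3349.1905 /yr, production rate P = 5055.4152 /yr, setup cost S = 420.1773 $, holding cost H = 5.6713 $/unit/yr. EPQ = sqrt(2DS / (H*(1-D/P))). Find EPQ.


1 - D/P = 1 - 0.6625 = 0.3375
H*(1-D/P) = 1.9141
2DS = 2814507.6430
EPQ = sqrt(1470416.6658) = 1212.6074

1212.6074 units


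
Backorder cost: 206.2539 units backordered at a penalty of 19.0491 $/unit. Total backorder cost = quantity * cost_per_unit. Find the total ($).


Total = 206.2539 * 19.0491 = 3928.9512

3928.9512 $


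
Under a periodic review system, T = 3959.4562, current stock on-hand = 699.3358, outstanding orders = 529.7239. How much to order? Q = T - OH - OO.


Inventory position = OH + OO = 699.3358 + 529.7239 = 1229.0597
Q = 3959.4562 - 1229.0597 = 2730.3965

2730.3965 units


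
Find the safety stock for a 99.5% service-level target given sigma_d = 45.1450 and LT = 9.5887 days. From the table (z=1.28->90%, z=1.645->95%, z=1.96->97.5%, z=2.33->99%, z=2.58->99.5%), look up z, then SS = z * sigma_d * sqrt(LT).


From the table, SL = 99.5% corresponds to z = 2.58
sqrt(LT) = sqrt(9.5887) = 3.0966
SS = 2.58 * 45.1450 * 3.0966 = 360.6693

360.6693 units


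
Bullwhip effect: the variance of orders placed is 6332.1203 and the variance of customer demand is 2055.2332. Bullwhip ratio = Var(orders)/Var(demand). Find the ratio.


BW = 6332.1203 / 2055.2332 = 3.0810

3.0810


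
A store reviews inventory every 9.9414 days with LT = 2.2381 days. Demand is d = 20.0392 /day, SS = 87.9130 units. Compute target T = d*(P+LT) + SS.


P + LT = 12.1795
d*(P+LT) = 20.0392 * 12.1795 = 244.0674
T = 244.0674 + 87.9130 = 331.9804

331.9804 units


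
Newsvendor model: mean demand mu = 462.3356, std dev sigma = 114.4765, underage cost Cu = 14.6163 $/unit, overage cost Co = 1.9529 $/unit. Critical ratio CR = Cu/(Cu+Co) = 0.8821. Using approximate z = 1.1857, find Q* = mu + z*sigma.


CR = Cu/(Cu+Co) = 14.6163/(14.6163+1.9529) = 0.8821
z = 1.1857
Q* = 462.3356 + 1.1857 * 114.4765 = 598.0704

598.0704 units


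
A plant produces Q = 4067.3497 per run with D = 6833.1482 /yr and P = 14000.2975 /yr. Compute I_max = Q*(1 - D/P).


D/P = 0.4881
1 - D/P = 0.5119
I_max = 4067.3497 * 0.5119 = 2082.1917

2082.1917 units


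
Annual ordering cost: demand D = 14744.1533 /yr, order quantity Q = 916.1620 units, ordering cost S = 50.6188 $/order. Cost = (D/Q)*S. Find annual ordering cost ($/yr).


Number of orders = D/Q = 16.0934
Cost = 16.0934 * 50.6188 = 814.6281

814.6281 $/yr


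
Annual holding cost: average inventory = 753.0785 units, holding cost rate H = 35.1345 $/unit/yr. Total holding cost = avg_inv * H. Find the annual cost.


Cost = 753.0785 * 35.1345 = 26459.0366

26459.0366 $/yr


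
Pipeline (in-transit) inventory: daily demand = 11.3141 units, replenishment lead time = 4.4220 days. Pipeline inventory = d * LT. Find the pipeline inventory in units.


Pipeline = 11.3141 * 4.4220 = 50.0310

50.0310 units


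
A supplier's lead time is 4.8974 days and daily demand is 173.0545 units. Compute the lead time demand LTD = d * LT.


LTD = 173.0545 * 4.8974 = 847.5171

847.5171 units


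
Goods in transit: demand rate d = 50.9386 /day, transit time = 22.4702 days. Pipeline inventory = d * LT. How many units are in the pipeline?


Pipeline = 50.9386 * 22.4702 = 1144.6005

1144.6005 units


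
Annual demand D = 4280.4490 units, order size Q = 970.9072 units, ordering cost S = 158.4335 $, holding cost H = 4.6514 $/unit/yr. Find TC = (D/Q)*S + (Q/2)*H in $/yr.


Ordering cost = D*S/Q = 698.4875
Holding cost = Q*H/2 = 2258.0389
TC = 698.4875 + 2258.0389 = 2956.5263

2956.5263 $/yr


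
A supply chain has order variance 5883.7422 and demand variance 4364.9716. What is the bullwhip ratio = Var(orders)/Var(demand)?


BW = 5883.7422 / 4364.9716 = 1.3479

1.3479


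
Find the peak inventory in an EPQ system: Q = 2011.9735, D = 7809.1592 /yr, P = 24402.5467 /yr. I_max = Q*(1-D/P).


D/P = 0.3200
1 - D/P = 0.6800
I_max = 2011.9735 * 0.6800 = 1368.1136

1368.1136 units


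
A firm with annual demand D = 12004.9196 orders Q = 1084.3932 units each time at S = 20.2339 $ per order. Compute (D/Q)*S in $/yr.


Number of orders = D/Q = 11.0706
Cost = 11.0706 * 20.2339 = 224.0021

224.0021 $/yr


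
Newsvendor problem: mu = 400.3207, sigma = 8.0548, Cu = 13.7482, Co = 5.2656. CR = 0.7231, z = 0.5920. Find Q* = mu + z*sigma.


CR = Cu/(Cu+Co) = 13.7482/(13.7482+5.2656) = 0.7231
z = 0.5920
Q* = 400.3207 + 0.5920 * 8.0548 = 405.0891

405.0891 units


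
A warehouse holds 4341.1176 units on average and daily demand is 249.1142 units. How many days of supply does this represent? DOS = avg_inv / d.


DOS = 4341.1176 / 249.1142 = 17.4262

17.4262 days


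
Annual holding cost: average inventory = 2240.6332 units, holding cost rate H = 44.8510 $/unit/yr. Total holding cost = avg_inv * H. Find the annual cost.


Cost = 2240.6332 * 44.8510 = 100494.6397

100494.6397 $/yr


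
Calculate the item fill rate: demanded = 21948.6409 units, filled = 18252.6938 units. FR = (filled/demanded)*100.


FR = 18252.6938 / 21948.6409 * 100 = 83.1609

83.1609%


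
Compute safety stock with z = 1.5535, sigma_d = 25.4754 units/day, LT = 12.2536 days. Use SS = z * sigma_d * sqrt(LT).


sqrt(LT) = sqrt(12.2536) = 3.5005
SS = 1.5535 * 25.4754 * 3.5005 = 138.5365

138.5365 units


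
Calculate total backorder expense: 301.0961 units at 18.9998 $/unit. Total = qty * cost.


Total = 301.0961 * 18.9998 = 5720.7657

5720.7657 $


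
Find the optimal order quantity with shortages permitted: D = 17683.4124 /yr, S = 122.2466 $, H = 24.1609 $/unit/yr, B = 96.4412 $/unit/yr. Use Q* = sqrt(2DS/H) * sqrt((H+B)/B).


sqrt(2DS/H) = 423.0190
sqrt((H+B)/B) = 1.1183
Q* = 423.0190 * 1.1183 = 473.0489

473.0489 units


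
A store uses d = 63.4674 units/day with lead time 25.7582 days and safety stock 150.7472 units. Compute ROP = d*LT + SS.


d*LT = 63.4674 * 25.7582 = 1634.8060
ROP = 1634.8060 + 150.7472 = 1785.5532

1785.5532 units


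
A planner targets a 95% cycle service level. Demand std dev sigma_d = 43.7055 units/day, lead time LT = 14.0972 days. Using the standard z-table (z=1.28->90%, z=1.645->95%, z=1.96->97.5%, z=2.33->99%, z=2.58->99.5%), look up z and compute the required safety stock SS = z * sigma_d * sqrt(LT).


From the table, SL = 95% corresponds to z = 1.645
sqrt(LT) = sqrt(14.0972) = 3.7546
SS = 1.645 * 43.7055 * 3.7546 = 269.9407

269.9407 units


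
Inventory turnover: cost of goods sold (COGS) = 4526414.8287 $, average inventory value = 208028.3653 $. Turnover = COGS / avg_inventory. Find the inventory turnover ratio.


Turnover = 4526414.8287 / 208028.3653 = 21.7586

21.7586


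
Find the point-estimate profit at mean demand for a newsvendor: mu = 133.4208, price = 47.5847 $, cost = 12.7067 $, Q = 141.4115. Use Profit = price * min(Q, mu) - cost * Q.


Sales at mu = min(141.4115, 133.4208) = 133.4208
Revenue = 47.5847 * 133.4208 = 6348.7887
Total cost = 12.7067 * 141.4115 = 1796.8735
Profit = 6348.7887 - 1796.8735 = 4551.9152

4551.9152 $


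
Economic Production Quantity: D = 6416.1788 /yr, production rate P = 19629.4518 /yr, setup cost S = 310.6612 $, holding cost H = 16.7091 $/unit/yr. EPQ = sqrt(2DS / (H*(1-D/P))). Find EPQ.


1 - D/P = 1 - 0.3269 = 0.6731
H*(1-D/P) = 11.2475
2DS = 3986515.6108
EPQ = sqrt(354436.2834) = 595.3455

595.3455 units


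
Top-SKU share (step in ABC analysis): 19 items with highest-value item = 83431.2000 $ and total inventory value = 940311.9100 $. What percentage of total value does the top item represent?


Top item = 83431.2000
Total = 940311.9100
Percentage = 83431.2000 / 940311.9100 * 100 = 8.8727

8.8727%


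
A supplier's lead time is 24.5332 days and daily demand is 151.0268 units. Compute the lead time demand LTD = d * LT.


LTD = 151.0268 * 24.5332 = 3705.1707

3705.1707 units


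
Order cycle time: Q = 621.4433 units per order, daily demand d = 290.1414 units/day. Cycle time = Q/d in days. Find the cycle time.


Cycle = 621.4433 / 290.1414 = 2.1419

2.1419 days


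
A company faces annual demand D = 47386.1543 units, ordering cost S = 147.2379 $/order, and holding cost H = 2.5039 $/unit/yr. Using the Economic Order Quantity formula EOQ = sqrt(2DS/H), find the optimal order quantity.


2*D*S = 2 * 47386.1543 * 147.2379 = 13954075.6964
2*D*S/H = 5572936.4976
EOQ = sqrt(5572936.4976) = 2360.7068

2360.7068 units


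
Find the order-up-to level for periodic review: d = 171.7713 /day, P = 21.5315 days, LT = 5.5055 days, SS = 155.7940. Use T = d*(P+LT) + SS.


P + LT = 27.0370
d*(P+LT) = 171.7713 * 27.0370 = 4644.1806
T = 4644.1806 + 155.7940 = 4799.9746

4799.9746 units


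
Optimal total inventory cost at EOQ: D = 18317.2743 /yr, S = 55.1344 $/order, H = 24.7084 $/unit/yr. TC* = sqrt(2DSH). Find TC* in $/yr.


2*D*S*H = 49906615.7718
TC* = sqrt(49906615.7718) = 7064.4615

7064.4615 $/yr


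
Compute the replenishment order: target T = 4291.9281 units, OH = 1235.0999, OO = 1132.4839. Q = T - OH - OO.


Inventory position = OH + OO = 1235.0999 + 1132.4839 = 2367.5838
Q = 4291.9281 - 2367.5838 = 1924.3443

1924.3443 units


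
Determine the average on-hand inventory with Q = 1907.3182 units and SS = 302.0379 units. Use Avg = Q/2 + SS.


Q/2 = 953.6591
Avg = 953.6591 + 302.0379 = 1255.6970

1255.6970 units


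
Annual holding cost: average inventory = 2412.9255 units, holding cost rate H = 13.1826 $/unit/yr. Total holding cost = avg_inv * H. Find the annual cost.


Cost = 2412.9255 * 13.1826 = 31808.6317

31808.6317 $/yr


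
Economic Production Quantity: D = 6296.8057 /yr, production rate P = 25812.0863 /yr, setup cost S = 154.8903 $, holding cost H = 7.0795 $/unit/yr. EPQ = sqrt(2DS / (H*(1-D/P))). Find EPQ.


1 - D/P = 1 - 0.2439 = 0.7561
H*(1-D/P) = 5.3525
2DS = 1950628.2478
EPQ = sqrt(364435.1274) = 603.6846

603.6846 units


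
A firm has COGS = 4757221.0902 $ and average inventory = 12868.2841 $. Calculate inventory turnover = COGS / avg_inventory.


Turnover = 4757221.0902 / 12868.2841 = 369.6857

369.6857


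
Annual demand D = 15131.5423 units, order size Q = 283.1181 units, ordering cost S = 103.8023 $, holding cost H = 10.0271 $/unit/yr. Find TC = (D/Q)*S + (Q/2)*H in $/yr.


Ordering cost = D*S/Q = 5547.8222
Holding cost = Q*H/2 = 1419.4268
TC = 5547.8222 + 1419.4268 = 6967.2490

6967.2490 $/yr


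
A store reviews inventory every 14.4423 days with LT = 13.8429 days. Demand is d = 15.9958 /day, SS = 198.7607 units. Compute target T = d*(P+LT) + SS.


P + LT = 28.2852
d*(P+LT) = 15.9958 * 28.2852 = 452.4444
T = 452.4444 + 198.7607 = 651.2051

651.2051 units


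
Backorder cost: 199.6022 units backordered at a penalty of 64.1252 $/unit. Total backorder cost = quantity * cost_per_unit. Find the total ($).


Total = 199.6022 * 64.1252 = 12799.5310

12799.5310 $


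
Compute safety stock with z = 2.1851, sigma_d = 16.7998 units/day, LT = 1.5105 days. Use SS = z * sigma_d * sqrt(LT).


sqrt(LT) = sqrt(1.5105) = 1.2290
SS = 2.1851 * 16.7998 * 1.2290 = 45.1165

45.1165 units


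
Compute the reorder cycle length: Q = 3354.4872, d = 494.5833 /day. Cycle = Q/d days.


Cycle = 3354.4872 / 494.5833 = 6.7825

6.7825 days


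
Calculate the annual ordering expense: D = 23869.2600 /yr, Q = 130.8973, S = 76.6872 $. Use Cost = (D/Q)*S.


Number of orders = D/Q = 182.3510
Cost = 182.3510 * 76.6872 = 13983.9914

13983.9914 $/yr


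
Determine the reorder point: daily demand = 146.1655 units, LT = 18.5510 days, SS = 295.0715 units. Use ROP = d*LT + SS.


d*LT = 146.1655 * 18.5510 = 2711.5162
ROP = 2711.5162 + 295.0715 = 3006.5877

3006.5877 units


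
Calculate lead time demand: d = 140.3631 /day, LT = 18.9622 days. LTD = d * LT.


LTD = 140.3631 * 18.9622 = 2661.5932

2661.5932 units


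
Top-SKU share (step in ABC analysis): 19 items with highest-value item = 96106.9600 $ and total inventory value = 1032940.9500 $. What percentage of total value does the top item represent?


Top item = 96106.9600
Total = 1032940.9500
Percentage = 96106.9600 / 1032940.9500 * 100 = 9.3042

9.3042%


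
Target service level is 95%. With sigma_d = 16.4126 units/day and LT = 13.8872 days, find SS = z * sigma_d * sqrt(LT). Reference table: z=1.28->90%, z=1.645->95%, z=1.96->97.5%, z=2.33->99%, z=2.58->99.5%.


From the table, SL = 95% corresponds to z = 1.645
sqrt(LT) = sqrt(13.8872) = 3.7266
SS = 1.645 * 16.4126 * 3.7266 = 100.6122

100.6122 units


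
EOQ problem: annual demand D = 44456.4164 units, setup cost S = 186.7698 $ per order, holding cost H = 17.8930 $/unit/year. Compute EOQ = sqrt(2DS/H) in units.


2*D*S = 2 * 44456.4164 * 186.7698 = 16606231.9995
2*D*S/H = 928085.3965
EOQ = sqrt(928085.3965) = 963.3719

963.3719 units


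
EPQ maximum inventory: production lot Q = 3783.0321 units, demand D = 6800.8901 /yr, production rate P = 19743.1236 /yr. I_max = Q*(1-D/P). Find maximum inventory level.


D/P = 0.3445
1 - D/P = 0.6555
I_max = 3783.0321 * 0.6555 = 2479.8956

2479.8956 units


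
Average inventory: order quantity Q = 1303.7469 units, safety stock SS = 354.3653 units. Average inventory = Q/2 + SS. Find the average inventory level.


Q/2 = 651.8735
Avg = 651.8735 + 354.3653 = 1006.2387

1006.2387 units


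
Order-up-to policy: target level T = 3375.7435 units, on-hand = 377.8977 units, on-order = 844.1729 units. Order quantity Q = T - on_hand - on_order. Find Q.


Inventory position = OH + OO = 377.8977 + 844.1729 = 1222.0706
Q = 3375.7435 - 1222.0706 = 2153.6729

2153.6729 units


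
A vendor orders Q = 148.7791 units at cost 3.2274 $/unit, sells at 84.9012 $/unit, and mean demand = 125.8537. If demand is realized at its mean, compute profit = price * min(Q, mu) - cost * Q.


Sales at mu = min(148.7791, 125.8537) = 125.8537
Revenue = 84.9012 * 125.8537 = 10685.1302
Total cost = 3.2274 * 148.7791 = 480.1697
Profit = 10685.1302 - 480.1697 = 10204.9605

10204.9605 $


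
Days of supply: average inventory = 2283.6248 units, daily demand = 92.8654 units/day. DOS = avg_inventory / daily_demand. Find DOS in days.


DOS = 2283.6248 / 92.8654 = 24.5907

24.5907 days


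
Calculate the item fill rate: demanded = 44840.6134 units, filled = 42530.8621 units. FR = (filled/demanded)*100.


FR = 42530.8621 / 44840.6134 * 100 = 94.8490

94.8490%


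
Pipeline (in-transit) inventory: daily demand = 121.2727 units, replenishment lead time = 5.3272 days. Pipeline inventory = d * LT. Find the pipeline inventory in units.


Pipeline = 121.2727 * 5.3272 = 646.0439

646.0439 units


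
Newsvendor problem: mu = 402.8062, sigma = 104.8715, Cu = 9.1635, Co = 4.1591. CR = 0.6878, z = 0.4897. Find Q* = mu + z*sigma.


CR = Cu/(Cu+Co) = 9.1635/(9.1635+4.1591) = 0.6878
z = 0.4897
Q* = 402.8062 + 0.4897 * 104.8715 = 454.1618

454.1618 units


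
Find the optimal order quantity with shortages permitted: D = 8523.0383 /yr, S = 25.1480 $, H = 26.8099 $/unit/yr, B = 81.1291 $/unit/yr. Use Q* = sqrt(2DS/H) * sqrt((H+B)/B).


sqrt(2DS/H) = 126.4493
sqrt((H+B)/B) = 1.1535
Q* = 126.4493 * 1.1535 = 145.8536

145.8536 units


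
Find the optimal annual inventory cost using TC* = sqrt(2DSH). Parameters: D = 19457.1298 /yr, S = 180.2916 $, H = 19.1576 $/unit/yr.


2*D*S*H = 134408076.4622
TC* = sqrt(134408076.4622) = 11593.4497

11593.4497 $/yr


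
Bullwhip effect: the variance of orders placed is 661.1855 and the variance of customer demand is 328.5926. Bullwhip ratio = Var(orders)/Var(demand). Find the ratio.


BW = 661.1855 / 328.5926 = 2.0122

2.0122


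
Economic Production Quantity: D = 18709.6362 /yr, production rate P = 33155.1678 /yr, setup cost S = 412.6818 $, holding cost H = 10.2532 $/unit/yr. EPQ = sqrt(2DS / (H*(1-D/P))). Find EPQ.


1 - D/P = 1 - 0.5643 = 0.4357
H*(1-D/P) = 4.4673
2DS = 15442252.6887
EPQ = sqrt(3456757.6090) = 1859.2358

1859.2358 units


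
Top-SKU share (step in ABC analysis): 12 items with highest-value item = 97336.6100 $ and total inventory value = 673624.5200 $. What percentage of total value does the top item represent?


Top item = 97336.6100
Total = 673624.5200
Percentage = 97336.6100 / 673624.5200 * 100 = 14.4497

14.4497%


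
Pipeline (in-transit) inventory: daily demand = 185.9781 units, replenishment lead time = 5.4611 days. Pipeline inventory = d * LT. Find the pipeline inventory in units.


Pipeline = 185.9781 * 5.4611 = 1015.6450

1015.6450 units


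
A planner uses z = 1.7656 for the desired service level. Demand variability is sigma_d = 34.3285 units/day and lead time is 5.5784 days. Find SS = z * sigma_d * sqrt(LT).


sqrt(LT) = sqrt(5.5784) = 2.3619
SS = 1.7656 * 34.3285 * 2.3619 = 143.1535

143.1535 units


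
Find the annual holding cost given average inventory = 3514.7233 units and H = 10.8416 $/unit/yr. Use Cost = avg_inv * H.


Cost = 3514.7233 * 10.8416 = 38105.2241

38105.2241 $/yr


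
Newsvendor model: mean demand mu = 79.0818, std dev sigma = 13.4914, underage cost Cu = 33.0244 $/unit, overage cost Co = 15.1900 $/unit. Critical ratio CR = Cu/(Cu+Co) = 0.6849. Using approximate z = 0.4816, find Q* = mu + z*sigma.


CR = Cu/(Cu+Co) = 33.0244/(33.0244+15.1900) = 0.6849
z = 0.4816
Q* = 79.0818 + 0.4816 * 13.4914 = 85.5793

85.5793 units


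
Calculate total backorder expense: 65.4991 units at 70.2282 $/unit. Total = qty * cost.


Total = 65.4991 * 70.2282 = 4599.8839

4599.8839 $


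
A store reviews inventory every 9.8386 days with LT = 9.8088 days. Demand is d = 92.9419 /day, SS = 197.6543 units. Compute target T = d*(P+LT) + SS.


P + LT = 19.6474
d*(P+LT) = 92.9419 * 19.6474 = 1826.0667
T = 1826.0667 + 197.6543 = 2023.7210

2023.7210 units
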